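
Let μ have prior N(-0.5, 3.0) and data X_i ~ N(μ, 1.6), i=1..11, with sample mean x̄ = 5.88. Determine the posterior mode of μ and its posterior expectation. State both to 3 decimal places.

MAP = 5.585, posterior mean = 5.585

Posterior for μ is Normal. Precision-weighted mean: (1/3.0·-0.5 + 11/1.6·5.88) / (1/3.0 + 11/1.6) = 5.585.
A Normal posterior is symmetric, so mode = mean.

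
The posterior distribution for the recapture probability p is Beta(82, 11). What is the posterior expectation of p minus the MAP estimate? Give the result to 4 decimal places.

Mode = (82−1)/(82+11−2) = 81/91 = 0.8901.
Mean = 82/(82+11) = 82/93 = 0.8817.
Difference = 0.8817 − 0.8901 = -0.0084.

-0.0084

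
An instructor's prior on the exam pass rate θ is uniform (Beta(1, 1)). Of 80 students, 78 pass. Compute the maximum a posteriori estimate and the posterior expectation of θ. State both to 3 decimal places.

Posterior: Beta(1+78, 1+2) = Beta(79, 3).
Mode = (79−1)/(79+3−2) = 78/80 = 0.975.
With a flat prior the MAP equals the MLE, 78/80.
Mean = 79/(79+3) = 79/82 = 0.963.

MAP = 0.975, posterior mean = 0.963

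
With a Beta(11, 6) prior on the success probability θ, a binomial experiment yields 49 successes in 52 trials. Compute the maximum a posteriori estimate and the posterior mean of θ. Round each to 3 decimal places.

MAP = 0.881; posterior mean = 0.870

Posterior: Beta(11+49, 6+3) = Beta(60, 9).
Mode = (60−1)/(60+9−2) = 59/67 = 0.881.
Mean = 60/(60+9) = 60/69 = 0.870.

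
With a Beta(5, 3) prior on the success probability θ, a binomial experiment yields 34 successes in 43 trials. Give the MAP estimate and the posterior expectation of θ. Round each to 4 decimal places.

Posterior: Beta(5+34, 3+9) = Beta(39, 12).
Mode = (39−1)/(39+12−2) = 38/49 = 0.7755.
Mean = 39/(39+12) = 39/51 = 0.7647.
The mean is pulled below the mode by the posterior's left skew.

MAP = 0.7755; posterior mean = 0.7647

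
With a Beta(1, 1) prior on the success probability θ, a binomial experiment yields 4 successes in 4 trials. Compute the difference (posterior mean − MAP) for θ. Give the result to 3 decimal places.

Posterior: Beta(1+4, 1+0) = Beta(5, 1).
Since β = 1 ≤ 1 and α > 1, the Beta density is monotone increasing on [0,1]; the mode is at 1.
Mean = 5/(5+1) = 0.833.
Difference = 0.833 − 1.000 = -0.167.

-0.167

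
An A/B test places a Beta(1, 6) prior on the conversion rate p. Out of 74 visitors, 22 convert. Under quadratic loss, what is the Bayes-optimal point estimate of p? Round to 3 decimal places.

0.284

Posterior: Beta(1+22, 6+52) = Beta(23, 58).
Mode = (23−1)/(23+58−2) = 22/79 = 0.278.
Mean = 23/(23+58) = 23/81 = 0.284.
Quadratic loss ⇒ the optimal estimator is the posterior mean.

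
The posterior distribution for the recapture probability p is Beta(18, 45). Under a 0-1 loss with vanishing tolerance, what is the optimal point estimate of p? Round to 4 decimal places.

0.2787

Mode = (18−1)/(18+45−2) = 17/61 = 0.2787.
Mean = 18/(18+45) = 18/63 = 0.2857.
This is the posterior mode — the MAP estimate.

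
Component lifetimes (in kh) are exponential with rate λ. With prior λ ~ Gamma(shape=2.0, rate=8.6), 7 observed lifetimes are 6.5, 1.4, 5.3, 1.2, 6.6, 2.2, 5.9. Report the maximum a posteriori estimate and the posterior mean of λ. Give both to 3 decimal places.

Σ times = 29.1. Posterior: Gamma(shape = 2.0+7 = 9.0, rate = 8.6+29.1 = 37.7).
Mode = (α−1)/β = 8.0/37.7 = 0.212.
Mean = α/β = 9.0/37.7 = 0.239.

λ_MAP = 0.212, E[λ|data] = 0.239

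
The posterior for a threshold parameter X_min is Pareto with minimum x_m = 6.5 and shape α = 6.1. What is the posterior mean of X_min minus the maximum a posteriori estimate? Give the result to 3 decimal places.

The Pareto density is strictly decreasing on [x_m, ∞), so the mode is x_m = 6.500.
Mean = α·x_m/(α−1) = 6.1·6.5/5.1 = 7.775.
Difference = 7.775 − 6.500 = 1.275.
The posterior is right-skewed, so the mean exceeds the mode.

1.275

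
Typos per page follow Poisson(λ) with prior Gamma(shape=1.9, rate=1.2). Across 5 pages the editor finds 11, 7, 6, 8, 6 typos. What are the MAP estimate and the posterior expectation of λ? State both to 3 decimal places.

MAP: 6.274. Posterior mean: 6.435.

Σ counts = 38. Posterior: Gamma(shape = 1.9+38 = 39.9, rate = 1.2+5 = 6.2).
Mode = (α−1)/β = 38.9/6.2 = 6.274.
Mean = α/β = 39.9/6.2 = 6.435.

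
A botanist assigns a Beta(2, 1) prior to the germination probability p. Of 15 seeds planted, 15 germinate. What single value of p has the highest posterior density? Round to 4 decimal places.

Posterior: Beta(2+15, 1+0) = Beta(17, 1).
Since β = 1 ≤ 1 and α > 1, the Beta density is monotone increasing on [0,1]; the mode is at 1.
Mean = 17/(17+1) = 0.9444.
This is the posterior mode — the MAP estimate.

1.0000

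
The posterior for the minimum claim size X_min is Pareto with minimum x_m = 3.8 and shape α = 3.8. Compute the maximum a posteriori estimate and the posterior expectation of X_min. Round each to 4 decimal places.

X_min_MAP = 3.8000, E[X_min|data] = 5.1571

The Pareto density is strictly decreasing on [x_m, ∞), so the mode is x_m = 3.8000.
Mean = α·x_m/(α−1) = 3.8·3.8/2.8 = 5.1571.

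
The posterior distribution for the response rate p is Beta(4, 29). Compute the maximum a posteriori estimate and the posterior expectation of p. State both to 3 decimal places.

Mode = (4−1)/(4+29−2) = 3/31 = 0.097.
Mean = 4/(4+29) = 4/33 = 0.121.
The posterior is right-skewed, so the mean exceeds the mode.

MAP: 0.097. Posterior mean: 0.121.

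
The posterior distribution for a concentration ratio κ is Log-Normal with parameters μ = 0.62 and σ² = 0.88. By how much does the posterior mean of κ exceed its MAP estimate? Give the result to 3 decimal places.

Mode = exp(μ − σ²) = exp(-0.26) = 0.771.
Mean = exp(μ + σ²/2) = exp(1.060) = 2.886.
Difference = 2.886 − 0.771 = 2.115.

2.115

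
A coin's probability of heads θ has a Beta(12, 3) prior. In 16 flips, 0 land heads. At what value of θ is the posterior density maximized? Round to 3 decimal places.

0.379

Posterior: Beta(12+0, 3+16) = Beta(12, 19).
Mode = (12−1)/(12+19−2) = 11/29 = 0.379.
Mean = 12/(12+19) = 12/31 = 0.387.
This is the posterior mode — the MAP estimate.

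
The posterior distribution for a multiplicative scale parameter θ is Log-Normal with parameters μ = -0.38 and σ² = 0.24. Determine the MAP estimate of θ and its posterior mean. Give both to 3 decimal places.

Mode = exp(μ − σ²) = exp(-0.62) = 0.538.
Mean = exp(μ + σ²/2) = exp(-0.260) = 0.771.

MAP = 0.538; posterior mean = 0.771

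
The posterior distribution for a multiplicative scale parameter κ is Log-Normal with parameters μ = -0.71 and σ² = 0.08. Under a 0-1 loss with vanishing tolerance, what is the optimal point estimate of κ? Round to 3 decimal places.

Mode = exp(μ − σ²) = exp(-0.79) = 0.454.
Mean = exp(μ + σ²/2) = exp(-0.670) = 0.512.
This is the posterior mode — the MAP estimate.

0.454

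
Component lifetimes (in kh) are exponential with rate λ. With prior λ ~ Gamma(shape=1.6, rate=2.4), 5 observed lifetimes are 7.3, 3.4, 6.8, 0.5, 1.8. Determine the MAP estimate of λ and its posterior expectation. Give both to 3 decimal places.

MAP estimate = 0.252, posterior expectation = 0.297

Σ times = 19.8. Posterior: Gamma(shape = 1.6+5 = 6.6, rate = 2.4+19.8 = 22.2).
Mode = (α−1)/β = 5.6/22.2 = 0.252.
Mean = α/β = 6.6/22.2 = 0.297.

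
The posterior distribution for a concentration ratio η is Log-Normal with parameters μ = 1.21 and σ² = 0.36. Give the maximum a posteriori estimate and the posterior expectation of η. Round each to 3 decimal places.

Mode = exp(μ − σ²) = exp(0.85) = 2.340.
Mean = exp(μ + σ²/2) = exp(1.390) = 4.015.

MAP = 2.340; posterior mean = 4.015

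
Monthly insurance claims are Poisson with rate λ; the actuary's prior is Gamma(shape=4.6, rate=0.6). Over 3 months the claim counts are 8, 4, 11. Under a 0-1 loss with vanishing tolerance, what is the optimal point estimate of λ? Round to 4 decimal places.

7.3889

Σ counts = 23. Posterior: Gamma(shape = 4.6+23 = 27.6, rate = 0.6+3 = 3.6).
Mode = (α−1)/β = 26.6/3.6 = 7.3889.
Mean = α/β = 27.6/3.6 = 7.6667.
This is the posterior mode — the MAP estimate.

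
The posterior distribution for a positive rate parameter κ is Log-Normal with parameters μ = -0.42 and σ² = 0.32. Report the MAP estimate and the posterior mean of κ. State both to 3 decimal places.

MAP: 0.477. Posterior mean: 0.771.

Mode = exp(μ − σ²) = exp(-0.74) = 0.477.
Mean = exp(μ + σ²/2) = exp(-0.260) = 0.771.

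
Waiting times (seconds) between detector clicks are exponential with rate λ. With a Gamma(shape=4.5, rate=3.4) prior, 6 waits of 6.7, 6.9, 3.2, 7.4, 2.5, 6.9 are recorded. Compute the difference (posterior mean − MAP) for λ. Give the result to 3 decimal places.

Σ times = 33.6. Posterior: Gamma(shape = 4.5+6 = 10.5, rate = 3.4+33.6 = 37.0).
Mode = (α−1)/β = 9.5/37.0 = 0.257.
Mean = α/β = 10.5/37.0 = 0.284.
Difference = 0.284 − 0.257 = 0.027.

0.027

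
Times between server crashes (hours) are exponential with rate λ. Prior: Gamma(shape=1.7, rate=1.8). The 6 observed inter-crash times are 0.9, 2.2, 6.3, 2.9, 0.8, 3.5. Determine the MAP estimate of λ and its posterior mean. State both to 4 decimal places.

MAP = 0.3641; posterior mean = 0.4185

Σ times = 16.6. Posterior: Gamma(shape = 1.7+6 = 7.7, rate = 1.8+16.6 = 18.4).
Mode = (α−1)/β = 6.7/18.4 = 0.3641.
Mean = α/β = 7.7/18.4 = 0.4185.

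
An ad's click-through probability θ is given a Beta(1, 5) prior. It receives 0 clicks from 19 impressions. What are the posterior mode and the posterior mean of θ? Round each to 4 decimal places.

Posterior: Beta(1+0, 5+19) = Beta(1, 24).
Since α = 1 ≤ 1 and β > 1, the Beta density is monotone decreasing on [0,1]; the mode is at 0.
Mean = 1/(1+24) = 0.0400.

MAP = 0.0000, posterior mean = 0.0400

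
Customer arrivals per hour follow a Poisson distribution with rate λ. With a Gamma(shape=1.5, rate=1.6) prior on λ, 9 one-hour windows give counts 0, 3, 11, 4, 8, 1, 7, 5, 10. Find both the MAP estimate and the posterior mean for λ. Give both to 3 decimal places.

Σ counts = 49. Posterior: Gamma(shape = 1.5+49 = 50.5, rate = 1.6+9 = 10.6).
Mode = (α−1)/β = 49.5/10.6 = 4.670.
Mean = α/β = 50.5/10.6 = 4.764.
The mean is pulled above the mode by the posterior's right skew.

MAP: 4.670. Posterior mean: 4.764.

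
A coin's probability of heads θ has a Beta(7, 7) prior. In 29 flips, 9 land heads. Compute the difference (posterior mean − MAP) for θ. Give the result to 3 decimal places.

0.006

Posterior: Beta(7+9, 7+20) = Beta(16, 27).
Mode = (16−1)/(16+27−2) = 15/41 = 0.366.
Mean = 16/(16+27) = 16/43 = 0.372.
Difference = 0.372 − 0.366 = 0.006.
The mean is pulled above the mode by the posterior's right skew.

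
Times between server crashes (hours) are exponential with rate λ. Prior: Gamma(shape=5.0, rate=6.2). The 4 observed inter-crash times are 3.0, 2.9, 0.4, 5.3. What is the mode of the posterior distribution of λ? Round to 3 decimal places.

Σ times = 11.6. Posterior: Gamma(shape = 5.0+4 = 9.0, rate = 6.2+11.6 = 17.8).
Mode = (α−1)/β = 8.0/17.8 = 0.449.
Mean = α/β = 9.0/17.8 = 0.506.
This is the posterior mode — the MAP estimate.

0.449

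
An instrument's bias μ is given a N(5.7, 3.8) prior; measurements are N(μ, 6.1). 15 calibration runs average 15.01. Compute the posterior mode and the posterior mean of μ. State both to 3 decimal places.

posterior mode = 14.110, posterior mean = 14.110

Posterior for μ is Normal. Precision-weighted mean: (1/3.8·5.7 + 15/6.1·15.01) / (1/3.8 + 15/6.1) = 14.110.
A Normal posterior is symmetric, so mode = mean.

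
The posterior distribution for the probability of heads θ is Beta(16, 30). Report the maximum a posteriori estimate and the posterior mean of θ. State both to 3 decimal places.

MAP = 0.341; posterior mean = 0.348

Mode = (16−1)/(16+30−2) = 15/44 = 0.341.
Mean = 16/(16+30) = 16/46 = 0.348.
Right-skewed posterior ⇒ mode < mean.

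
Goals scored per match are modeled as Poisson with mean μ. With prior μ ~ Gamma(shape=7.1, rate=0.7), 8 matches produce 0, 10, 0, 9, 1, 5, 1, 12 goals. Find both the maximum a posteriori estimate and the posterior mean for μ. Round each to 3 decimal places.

Σ counts = 38. Posterior: Gamma(shape = 7.1+38 = 45.1, rate = 0.7+8 = 8.7).
Mode = (α−1)/β = 44.1/8.7 = 5.069.
Mean = α/β = 45.1/8.7 = 5.184.
The mean is pulled above the mode by the posterior's right skew.

MAP = 5.069, posterior mean = 5.184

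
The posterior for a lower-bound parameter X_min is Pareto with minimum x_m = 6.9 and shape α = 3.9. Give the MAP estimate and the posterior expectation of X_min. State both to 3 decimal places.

MAP = 6.900, posterior mean = 9.279

The Pareto density is strictly decreasing on [x_m, ∞), so the mode is x_m = 6.900.
Mean = α·x_m/(α−1) = 3.9·6.9/2.9 = 9.279.
The mean is pulled above the mode by the posterior's right skew.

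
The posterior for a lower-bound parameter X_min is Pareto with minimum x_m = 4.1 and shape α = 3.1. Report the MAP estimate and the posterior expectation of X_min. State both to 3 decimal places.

MAP = 4.100; posterior mean = 6.052

The Pareto density is strictly decreasing on [x_m, ∞), so the mode is x_m = 4.100.
Mean = α·x_m/(α−1) = 3.1·4.1/2.1 = 6.052.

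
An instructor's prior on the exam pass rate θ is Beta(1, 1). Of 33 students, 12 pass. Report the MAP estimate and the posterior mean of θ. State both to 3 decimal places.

MAP = 0.364, posterior mean = 0.371

Posterior: Beta(1+12, 1+21) = Beta(13, 22).
Mode = (13−1)/(13+22−2) = 12/33 = 0.364.
Mean = 13/(13+22) = 13/35 = 0.371.
The mean is pulled above the mode by the posterior's right skew.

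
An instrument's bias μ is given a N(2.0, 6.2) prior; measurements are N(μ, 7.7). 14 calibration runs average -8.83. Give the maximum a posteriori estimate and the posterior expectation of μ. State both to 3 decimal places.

Posterior for μ is Normal. Precision-weighted mean: (1/6.2·2.0 + 14/7.7·-8.83) / (1/6.2 + 14/7.7) = -7.948.
A Normal posterior is symmetric, so mode = mean.

MAP = -7.948, posterior mean = -7.948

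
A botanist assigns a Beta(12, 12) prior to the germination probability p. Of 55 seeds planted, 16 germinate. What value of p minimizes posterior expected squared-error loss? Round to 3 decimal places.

0.354

Posterior: Beta(12+16, 12+39) = Beta(28, 51).
Mode = (28−1)/(28+51−2) = 27/77 = 0.351.
Mean = 28/(28+51) = 28/79 = 0.354.
Squared-error loss ⇒ the optimal estimator is the posterior mean.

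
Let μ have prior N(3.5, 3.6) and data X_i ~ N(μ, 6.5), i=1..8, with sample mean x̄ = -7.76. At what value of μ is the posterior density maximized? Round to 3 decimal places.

Posterior for μ is Normal. Precision-weighted mean: (1/3.6·3.5 + 8/6.5·-7.76) / (1/3.6 + 8/6.5) = -5.687.
A Normal posterior is symmetric, so mode = mean.
This is the posterior mode — the MAP estimate.

-5.687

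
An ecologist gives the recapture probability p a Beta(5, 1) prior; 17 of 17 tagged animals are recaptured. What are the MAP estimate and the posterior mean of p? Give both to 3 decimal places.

p_MAP = 1.000, E[p|data] = 0.957

Posterior: Beta(5+17, 1+0) = Beta(22, 1).
Since β = 1 ≤ 1 and α > 1, the Beta density is monotone increasing on [0,1]; the mode is at 1.
Mean = 22/(22+1) = 0.957.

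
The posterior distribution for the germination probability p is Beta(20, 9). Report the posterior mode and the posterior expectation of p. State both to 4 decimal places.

MAP = 0.7037, posterior mean = 0.6897

Mode = (20−1)/(20+9−2) = 19/27 = 0.7037.
Mean = 20/(20+9) = 20/29 = 0.6897.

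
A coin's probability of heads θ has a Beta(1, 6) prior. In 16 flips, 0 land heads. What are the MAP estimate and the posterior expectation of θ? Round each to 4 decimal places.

Posterior: Beta(1+0, 6+16) = Beta(1, 22).
Since α = 1 ≤ 1 and β > 1, the Beta density is monotone decreasing on [0,1]; the mode is at 0.
Mean = 1/(1+22) = 0.0435.
Mean > mode: the posterior has a right tail.

MAP: 0.0000. Posterior mean: 0.0435.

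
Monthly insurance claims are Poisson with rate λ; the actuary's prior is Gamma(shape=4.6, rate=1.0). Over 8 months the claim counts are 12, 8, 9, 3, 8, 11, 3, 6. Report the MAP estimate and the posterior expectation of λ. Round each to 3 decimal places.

Σ counts = 60. Posterior: Gamma(shape = 4.6+60 = 64.6, rate = 1.0+8 = 9.0).
Mode = (α−1)/β = 63.6/9.0 = 7.067.
Mean = α/β = 64.6/9.0 = 7.178.
Mean > mode: the posterior has a right tail.

MAP = 7.067, posterior mean = 7.178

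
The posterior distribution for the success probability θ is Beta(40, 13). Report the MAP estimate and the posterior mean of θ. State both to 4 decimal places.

MAP: 0.7647. Posterior mean: 0.7547.

Mode = (40−1)/(40+13−2) = 39/51 = 0.7647.
Mean = 40/(40+13) = 40/53 = 0.7547.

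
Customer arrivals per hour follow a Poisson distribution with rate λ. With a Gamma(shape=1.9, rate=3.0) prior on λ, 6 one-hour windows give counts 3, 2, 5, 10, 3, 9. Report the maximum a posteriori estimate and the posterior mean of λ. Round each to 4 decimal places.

MAP = 3.6556, posterior mean = 3.7667

Σ counts = 32. Posterior: Gamma(shape = 1.9+32 = 33.9, rate = 3.0+6 = 9.0).
Mode = (α−1)/β = 32.9/9.0 = 3.6556.
Mean = α/β = 33.9/9.0 = 3.7667.
Right-skewed posterior ⇒ mode < mean.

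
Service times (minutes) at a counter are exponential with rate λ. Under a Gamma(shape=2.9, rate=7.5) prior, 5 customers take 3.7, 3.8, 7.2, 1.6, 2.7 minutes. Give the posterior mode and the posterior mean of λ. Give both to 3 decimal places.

MAP = 0.260, posterior mean = 0.298

Σ times = 19.0. Posterior: Gamma(shape = 2.9+5 = 7.9, rate = 7.5+19.0 = 26.5).
Mode = (α−1)/β = 6.9/26.5 = 0.260.
Mean = α/β = 7.9/26.5 = 0.298.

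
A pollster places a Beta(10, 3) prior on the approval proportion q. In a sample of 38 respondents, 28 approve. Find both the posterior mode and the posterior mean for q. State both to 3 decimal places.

q_MAP = 0.755, E[q|data] = 0.745

Posterior: Beta(10+28, 3+10) = Beta(38, 13).
Mode = (38−1)/(38+13−2) = 37/49 = 0.755.
Mean = 38/(38+13) = 38/51 = 0.745.
Left-skewed posterior ⇒ mean < mode.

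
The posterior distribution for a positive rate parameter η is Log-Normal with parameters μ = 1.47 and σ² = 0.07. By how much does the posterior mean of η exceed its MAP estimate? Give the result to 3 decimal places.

0.449

Mode = exp(μ − σ²) = exp(1.40) = 4.055.
Mean = exp(μ + σ²/2) = exp(1.505) = 4.504.
Difference = 4.504 − 4.055 = 0.449.
The mean is pulled above the mode by the posterior's right skew.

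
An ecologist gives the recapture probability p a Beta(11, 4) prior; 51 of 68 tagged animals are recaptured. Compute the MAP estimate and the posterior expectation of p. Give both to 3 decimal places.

MAP: 0.753. Posterior mean: 0.747.

Posterior: Beta(11+51, 4+17) = Beta(62, 21).
Mode = (62−1)/(62+21−2) = 61/81 = 0.753.
Mean = 62/(62+21) = 62/83 = 0.747.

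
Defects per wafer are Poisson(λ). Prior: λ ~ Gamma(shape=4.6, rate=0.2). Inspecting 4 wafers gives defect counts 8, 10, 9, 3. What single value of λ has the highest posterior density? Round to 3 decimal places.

8.000

Σ counts = 30. Posterior: Gamma(shape = 4.6+30 = 34.6, rate = 0.2+4 = 4.2).
Mode = (α−1)/β = 33.6/4.2 = 8.000.
Mean = α/β = 34.6/4.2 = 8.238.
This is the posterior mode — the MAP estimate.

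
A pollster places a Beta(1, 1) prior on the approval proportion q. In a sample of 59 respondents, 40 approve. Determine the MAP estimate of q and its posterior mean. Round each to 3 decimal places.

MAP: 0.678. Posterior mean: 0.672.

Posterior: Beta(1+40, 1+19) = Beta(41, 20).
Mode = (41−1)/(41+20−2) = 40/59 = 0.678.
With a flat prior the MAP equals the MLE, 40/59.
Mean = 41/(41+20) = 41/61 = 0.672.
The mean is pulled below the mode by the posterior's left skew.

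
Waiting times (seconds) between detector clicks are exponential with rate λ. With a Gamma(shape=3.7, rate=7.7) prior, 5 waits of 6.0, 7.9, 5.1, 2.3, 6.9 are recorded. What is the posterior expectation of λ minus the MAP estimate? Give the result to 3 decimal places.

Σ times = 28.2. Posterior: Gamma(shape = 3.7+5 = 8.7, rate = 7.7+28.2 = 35.9).
Mode = (α−1)/β = 7.7/35.9 = 0.214.
Mean = α/β = 8.7/35.9 = 0.242.
Difference = 0.242 − 0.214 = 0.028.
Mean > mode: the posterior has a right tail.

0.028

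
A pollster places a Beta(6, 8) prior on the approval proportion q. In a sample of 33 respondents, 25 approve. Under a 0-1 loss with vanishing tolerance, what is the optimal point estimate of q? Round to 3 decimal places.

Posterior: Beta(6+25, 8+8) = Beta(31, 16).
Mode = (31−1)/(31+16−2) = 30/45 = 0.667.
Mean = 31/(31+16) = 31/47 = 0.660.
This is the posterior mode — the MAP estimate.

0.667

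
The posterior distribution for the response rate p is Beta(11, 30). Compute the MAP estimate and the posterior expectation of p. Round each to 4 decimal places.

MAP = 0.2564, posterior mean = 0.2683

Mode = (11−1)/(11+30−2) = 10/39 = 0.2564.
Mean = 11/(11+30) = 11/41 = 0.2683.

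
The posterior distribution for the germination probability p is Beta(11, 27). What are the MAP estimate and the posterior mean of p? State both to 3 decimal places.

Mode = (11−1)/(11+27−2) = 10/36 = 0.278.
Mean = 11/(11+27) = 11/38 = 0.289.

MAP: 0.278. Posterior mean: 0.289.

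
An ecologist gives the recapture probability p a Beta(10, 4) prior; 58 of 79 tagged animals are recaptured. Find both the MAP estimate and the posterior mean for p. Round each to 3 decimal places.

MAP = 0.736, posterior mean = 0.731

Posterior: Beta(10+58, 4+21) = Beta(68, 25).
Mode = (68−1)/(68+25−2) = 67/91 = 0.736.
Mean = 68/(68+25) = 68/93 = 0.731.
The mean is pulled below the mode by the posterior's left skew.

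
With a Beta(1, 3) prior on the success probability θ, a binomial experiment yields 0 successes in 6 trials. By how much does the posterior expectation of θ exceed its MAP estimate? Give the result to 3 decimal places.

0.100

Posterior: Beta(1+0, 3+6) = Beta(1, 9).
Since α = 1 ≤ 1 and β > 1, the Beta density is monotone decreasing on [0,1]; the mode is at 0.
Mean = 1/(1+9) = 0.100.
Difference = 0.100 − 0.000 = 0.100.
The posterior is right-skewed, so the mean exceeds the mode.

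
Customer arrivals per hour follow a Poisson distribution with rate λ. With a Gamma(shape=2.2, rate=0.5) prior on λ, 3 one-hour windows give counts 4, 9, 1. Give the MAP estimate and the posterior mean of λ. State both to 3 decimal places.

λ_MAP = 4.343, E[λ|data] = 4.629

Σ counts = 14. Posterior: Gamma(shape = 2.2+14 = 16.2, rate = 0.5+3 = 3.5).
Mode = (α−1)/β = 15.2/3.5 = 4.343.
Mean = α/β = 16.2/3.5 = 4.629.
The mean is pulled above the mode by the posterior's right skew.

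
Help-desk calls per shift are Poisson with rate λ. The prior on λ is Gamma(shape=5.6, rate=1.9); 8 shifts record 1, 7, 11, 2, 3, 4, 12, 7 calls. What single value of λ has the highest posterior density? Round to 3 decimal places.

Σ counts = 47. Posterior: Gamma(shape = 5.6+47 = 52.6, rate = 1.9+8 = 9.9).
Mode = (α−1)/β = 51.6/9.9 = 5.212.
Mean = α/β = 52.6/9.9 = 5.313.
This is the posterior mode — the MAP estimate.

5.212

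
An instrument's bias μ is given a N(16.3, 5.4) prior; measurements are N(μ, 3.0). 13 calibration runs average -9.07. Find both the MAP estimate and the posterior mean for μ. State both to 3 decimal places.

μ_MAP = -8.030, E[μ|data] = -8.030

Posterior for μ is Normal. Precision-weighted mean: (1/5.4·16.3 + 13/3.0·-9.07) / (1/5.4 + 13/3.0) = -8.030.
A Normal posterior is symmetric, so mode = mean.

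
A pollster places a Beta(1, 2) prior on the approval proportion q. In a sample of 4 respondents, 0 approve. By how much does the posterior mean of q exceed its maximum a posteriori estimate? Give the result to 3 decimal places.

Posterior: Beta(1+0, 2+4) = Beta(1, 6).
Since α = 1 ≤ 1 and β > 1, the Beta density is monotone decreasing on [0,1]; the mode is at 0.
Mean = 1/(1+6) = 0.143.
Difference = 0.143 − 0.000 = 0.143.
Right-skewed posterior ⇒ mode < mean.

0.143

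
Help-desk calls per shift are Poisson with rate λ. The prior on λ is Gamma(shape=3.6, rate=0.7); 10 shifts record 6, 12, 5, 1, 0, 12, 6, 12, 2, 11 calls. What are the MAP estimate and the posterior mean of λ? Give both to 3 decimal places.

λ_MAP = 6.505, E[λ|data] = 6.598

Σ counts = 67. Posterior: Gamma(shape = 3.6+67 = 70.6, rate = 0.7+10 = 10.7).
Mode = (α−1)/β = 69.6/10.7 = 6.505.
Mean = α/β = 70.6/10.7 = 6.598.
The posterior is right-skewed, so the mean exceeds the mode.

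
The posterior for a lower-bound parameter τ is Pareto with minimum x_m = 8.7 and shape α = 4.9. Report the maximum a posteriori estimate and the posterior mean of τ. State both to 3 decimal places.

The Pareto density is strictly decreasing on [x_m, ∞), so the mode is x_m = 8.700.
Mean = α·x_m/(α−1) = 4.9·8.7/3.9 = 10.931.

maximum a posteriori estimate = 8.700, posterior mean = 10.931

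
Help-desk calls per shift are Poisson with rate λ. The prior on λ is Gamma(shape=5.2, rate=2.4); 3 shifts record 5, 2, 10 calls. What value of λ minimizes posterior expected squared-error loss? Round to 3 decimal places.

Σ counts = 17. Posterior: Gamma(shape = 5.2+17 = 22.2, rate = 2.4+3 = 5.4).
Mode = (α−1)/β = 21.2/5.4 = 3.926.
Mean = α/β = 22.2/5.4 = 4.111.
Squared-error loss ⇒ the optimal estimator is the posterior mean.

4.111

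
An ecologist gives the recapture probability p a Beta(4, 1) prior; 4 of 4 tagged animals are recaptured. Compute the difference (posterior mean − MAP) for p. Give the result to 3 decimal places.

-0.111

Posterior: Beta(4+4, 1+0) = Beta(8, 1).
Since β = 1 ≤ 1 and α > 1, the Beta density is monotone increasing on [0,1]; the mode is at 1.
Mean = 8/(8+1) = 0.889.
Difference = 0.889 − 1.000 = -0.111.
Mode > mean: the posterior has a left tail.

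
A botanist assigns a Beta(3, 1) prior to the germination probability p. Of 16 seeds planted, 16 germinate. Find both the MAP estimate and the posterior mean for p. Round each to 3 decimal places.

MAP = 1.000, posterior mean = 0.950

Posterior: Beta(3+16, 1+0) = Beta(19, 1).
Since β = 1 ≤ 1 and α > 1, the Beta density is monotone increasing on [0,1]; the mode is at 1.
Mean = 19/(19+1) = 0.950.
The mean is pulled below the mode by the posterior's left skew.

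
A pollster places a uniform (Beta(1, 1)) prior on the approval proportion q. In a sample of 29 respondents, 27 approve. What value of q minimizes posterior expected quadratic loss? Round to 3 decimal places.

0.903

Posterior: Beta(1+27, 1+2) = Beta(28, 3).
Mode = (28−1)/(28+3−2) = 27/29 = 0.931.
With a flat prior the MAP equals the MLE, 27/29.
Mean = 28/(28+3) = 28/31 = 0.903.
Quadratic loss ⇒ the optimal estimator is the posterior mean.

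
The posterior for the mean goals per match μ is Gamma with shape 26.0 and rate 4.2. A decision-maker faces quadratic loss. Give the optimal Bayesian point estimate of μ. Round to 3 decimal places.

6.190

Mode = (α−1)/β = 25.0/4.2 = 5.952.
Mean = α/β = 26.0/4.2 = 6.190.
Quadratic loss ⇒ the optimal estimator is the posterior mean.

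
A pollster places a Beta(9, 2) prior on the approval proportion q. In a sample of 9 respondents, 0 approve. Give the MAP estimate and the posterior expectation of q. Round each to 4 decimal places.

MAP: 0.4444. Posterior mean: 0.4500.

Posterior: Beta(9+0, 2+9) = Beta(9, 11).
Mode = (9−1)/(9+11−2) = 8/18 = 0.4444.
Mean = 9/(9+11) = 9/20 = 0.4500.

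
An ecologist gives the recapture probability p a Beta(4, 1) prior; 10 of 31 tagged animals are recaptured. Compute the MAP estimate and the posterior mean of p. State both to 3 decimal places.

Posterior: Beta(4+10, 1+21) = Beta(14, 22).
Mode = (14−1)/(14+22−2) = 13/34 = 0.382.
Mean = 14/(14+22) = 14/36 = 0.389.
The mean is pulled above the mode by the posterior's right skew.

MAP = 0.382, posterior mean = 0.389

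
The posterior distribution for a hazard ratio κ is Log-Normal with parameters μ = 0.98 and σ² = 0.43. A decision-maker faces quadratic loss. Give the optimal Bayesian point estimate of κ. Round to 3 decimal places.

3.304

Mode = exp(μ − σ²) = exp(0.55) = 1.733.
Mean = exp(μ + σ²/2) = exp(1.195) = 3.304.
Quadratic loss ⇒ the optimal estimator is the posterior mean.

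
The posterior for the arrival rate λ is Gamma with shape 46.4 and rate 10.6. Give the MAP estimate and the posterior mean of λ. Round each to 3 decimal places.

MAP = 4.283; posterior mean = 4.377

Mode = (α−1)/β = 45.4/10.6 = 4.283.
Mean = α/β = 46.4/10.6 = 4.377.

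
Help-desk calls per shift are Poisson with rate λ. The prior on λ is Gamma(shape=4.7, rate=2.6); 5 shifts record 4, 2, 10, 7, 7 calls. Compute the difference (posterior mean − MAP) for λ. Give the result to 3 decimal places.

0.132

Σ counts = 30. Posterior: Gamma(shape = 4.7+30 = 34.7, rate = 2.6+5 = 7.6).
Mode = (α−1)/β = 33.7/7.6 = 4.434.
Mean = α/β = 34.7/7.6 = 4.566.
Difference = 4.566 − 4.434 = 0.132.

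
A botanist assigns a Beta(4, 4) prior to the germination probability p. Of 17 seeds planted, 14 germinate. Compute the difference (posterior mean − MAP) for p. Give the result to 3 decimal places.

Posterior: Beta(4+14, 4+3) = Beta(18, 7).
Mode = (18−1)/(18+7−2) = 17/23 = 0.739.
Mean = 18/(18+7) = 18/25 = 0.720.
Difference = 0.720 − 0.739 = -0.019.

-0.019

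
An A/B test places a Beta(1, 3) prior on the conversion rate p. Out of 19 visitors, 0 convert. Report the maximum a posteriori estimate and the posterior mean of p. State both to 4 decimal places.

Posterior: Beta(1+0, 3+19) = Beta(1, 22).
Since α = 1 ≤ 1 and β > 1, the Beta density is monotone decreasing on [0,1]; the mode is at 0.
Mean = 1/(1+22) = 0.0435.
The mean is pulled above the mode by the posterior's right skew.

MAP = 0.0000; posterior mean = 0.0435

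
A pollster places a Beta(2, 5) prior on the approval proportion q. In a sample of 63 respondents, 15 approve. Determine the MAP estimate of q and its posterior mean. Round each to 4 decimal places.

Posterior: Beta(2+15, 5+48) = Beta(17, 53).
Mode = (17−1)/(17+53−2) = 16/68 = 0.2353.
Mean = 17/(17+53) = 17/70 = 0.2429.

MAP = 0.2353, posterior mean = 0.2429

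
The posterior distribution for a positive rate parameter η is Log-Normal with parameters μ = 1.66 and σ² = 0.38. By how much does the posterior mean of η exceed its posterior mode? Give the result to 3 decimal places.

2.763

Mode = exp(μ − σ²) = exp(1.28) = 3.597.
Mean = exp(μ + σ²/2) = exp(1.850) = 6.360.
Difference = 6.360 − 3.597 = 2.763.
The mean is pulled above the mode by the posterior's right skew.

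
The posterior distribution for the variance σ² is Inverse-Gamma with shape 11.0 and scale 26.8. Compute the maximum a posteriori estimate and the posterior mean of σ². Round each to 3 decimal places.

maximum a posteriori estimate = 2.233, posterior mean = 2.680

Mode = β/(α+1) = 26.8/12.0 = 2.233.
Mean = β/(α−1) = 26.8/10.0 = 2.680.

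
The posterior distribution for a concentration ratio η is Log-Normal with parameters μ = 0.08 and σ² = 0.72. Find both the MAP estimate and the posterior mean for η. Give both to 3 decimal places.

η_MAP = 0.527, E[η|data] = 1.553

Mode = exp(μ − σ²) = exp(-0.64) = 0.527.
Mean = exp(μ + σ²/2) = exp(0.440) = 1.553.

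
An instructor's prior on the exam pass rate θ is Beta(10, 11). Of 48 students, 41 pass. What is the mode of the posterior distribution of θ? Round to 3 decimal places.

0.746

Posterior: Beta(10+41, 11+7) = Beta(51, 18).
Mode = (51−1)/(51+18−2) = 50/67 = 0.746.
Mean = 51/(51+18) = 51/69 = 0.739.
This is the posterior mode — the MAP estimate.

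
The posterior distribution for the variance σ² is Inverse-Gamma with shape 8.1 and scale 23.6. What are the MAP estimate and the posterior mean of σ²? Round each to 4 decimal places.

MAP = 2.5934; posterior mean = 3.3239

Mode = β/(α+1) = 23.6/9.1 = 2.5934.
Mean = β/(α−1) = 23.6/7.1 = 3.3239.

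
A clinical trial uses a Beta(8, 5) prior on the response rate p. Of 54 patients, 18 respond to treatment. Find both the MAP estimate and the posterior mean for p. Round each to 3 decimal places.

Posterior: Beta(8+18, 5+36) = Beta(26, 41).
Mode = (26−1)/(26+41−2) = 25/65 = 0.385.
Mean = 26/(26+41) = 26/67 = 0.388.

MAP: 0.385. Posterior mean: 0.388.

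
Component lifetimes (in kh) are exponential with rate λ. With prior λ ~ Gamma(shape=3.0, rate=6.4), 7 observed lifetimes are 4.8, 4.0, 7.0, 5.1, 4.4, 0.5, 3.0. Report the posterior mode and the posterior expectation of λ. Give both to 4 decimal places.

MAP = 0.2557, posterior mean = 0.2841

Σ times = 28.8. Posterior: Gamma(shape = 3.0+7 = 10.0, rate = 6.4+28.8 = 35.2).
Mode = (α−1)/β = 9.0/35.2 = 0.2557.
Mean = α/β = 10.0/35.2 = 0.2841.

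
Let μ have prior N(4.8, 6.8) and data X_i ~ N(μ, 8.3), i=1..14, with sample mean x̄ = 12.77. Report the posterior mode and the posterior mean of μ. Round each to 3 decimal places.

MAP = 12.131, posterior mean = 12.131

Posterior for μ is Normal. Precision-weighted mean: (1/6.8·4.8 + 14/8.3·12.77) / (1/6.8 + 14/8.3) = 12.131.
A Normal posterior is symmetric, so mode = mean.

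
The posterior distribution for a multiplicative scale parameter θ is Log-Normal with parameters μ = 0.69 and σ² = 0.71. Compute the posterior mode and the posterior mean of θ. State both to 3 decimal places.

Mode = exp(μ − σ²) = exp(-0.02) = 0.980.
Mean = exp(μ + σ²/2) = exp(1.045) = 2.843.

θ_MAP = 0.980, E[θ|data] = 2.843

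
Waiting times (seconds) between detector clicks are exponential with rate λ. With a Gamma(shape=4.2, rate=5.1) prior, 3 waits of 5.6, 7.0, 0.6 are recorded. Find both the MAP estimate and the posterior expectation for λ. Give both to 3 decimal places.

Σ times = 13.2. Posterior: Gamma(shape = 4.2+3 = 7.2, rate = 5.1+13.2 = 18.3).
Mode = (α−1)/β = 6.2/18.3 = 0.339.
Mean = α/β = 7.2/18.3 = 0.393.
The posterior is right-skewed, so the mean exceeds the mode.

MAP: 0.339. Posterior mean: 0.393.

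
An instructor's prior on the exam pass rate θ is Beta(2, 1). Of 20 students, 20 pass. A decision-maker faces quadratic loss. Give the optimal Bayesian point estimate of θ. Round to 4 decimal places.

0.9565

Posterior: Beta(2+20, 1+0) = Beta(22, 1).
Since β = 1 ≤ 1 and α > 1, the Beta density is monotone increasing on [0,1]; the mode is at 1.
Mean = 22/(22+1) = 0.9565.
Quadratic loss ⇒ the optimal estimator is the posterior mean.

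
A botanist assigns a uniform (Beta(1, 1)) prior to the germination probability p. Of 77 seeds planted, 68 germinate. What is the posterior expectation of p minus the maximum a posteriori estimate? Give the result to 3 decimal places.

Posterior: Beta(1+68, 1+9) = Beta(69, 10).
Mode = (69−1)/(69+10−2) = 68/77 = 0.883.
Mean = 69/(69+10) = 69/79 = 0.873.
Difference = 0.873 − 0.883 = -0.010.
Left-skewed posterior ⇒ mean < mode.

-0.010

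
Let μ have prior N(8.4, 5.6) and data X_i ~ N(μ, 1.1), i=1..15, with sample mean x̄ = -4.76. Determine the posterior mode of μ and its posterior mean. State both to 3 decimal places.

Posterior for μ is Normal. Precision-weighted mean: (1/5.6·8.4 + 15/1.1·-4.76) / (1/5.6 + 15/1.1) = -4.590.
A Normal posterior is symmetric, so mode = mean.

MAP = -4.590; posterior mean = -4.590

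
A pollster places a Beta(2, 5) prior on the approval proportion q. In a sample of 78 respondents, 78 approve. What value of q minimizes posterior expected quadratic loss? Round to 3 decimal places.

Posterior: Beta(2+78, 5+0) = Beta(80, 5).
Mode = (80−1)/(80+5−2) = 79/83 = 0.952.
Mean = 80/(80+5) = 80/85 = 0.941.
Quadratic loss ⇒ the optimal estimator is the posterior mean.

0.941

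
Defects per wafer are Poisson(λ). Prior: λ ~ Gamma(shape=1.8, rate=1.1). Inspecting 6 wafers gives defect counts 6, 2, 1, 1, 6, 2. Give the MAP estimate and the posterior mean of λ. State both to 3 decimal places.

λ_MAP = 2.648, E[λ|data] = 2.789

Σ counts = 18. Posterior: Gamma(shape = 1.8+18 = 19.8, rate = 1.1+6 = 7.1).
Mode = (α−1)/β = 18.8/7.1 = 2.648.
Mean = α/β = 19.8/7.1 = 2.789.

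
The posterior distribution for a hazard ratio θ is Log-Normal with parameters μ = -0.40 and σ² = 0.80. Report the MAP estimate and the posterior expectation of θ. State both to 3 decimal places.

MAP estimate = 0.301, posterior expectation = 1.000

Mode = exp(μ − σ²) = exp(-1.20) = 0.301.
Mean = exp(μ + σ²/2) = exp(0.000) = 1.000.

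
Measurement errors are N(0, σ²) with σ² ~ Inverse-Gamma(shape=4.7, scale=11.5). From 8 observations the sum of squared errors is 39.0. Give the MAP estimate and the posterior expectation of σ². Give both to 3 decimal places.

Posterior: Inverse-Gamma(shape = 4.7+8/2 = 8.7, scale = 11.5+39.0/2 = 31.0).
Mode = β/(α+1) = 31.0/9.7 = 3.196.
Mean = β/(α−1) = 31.0/7.7 = 4.026.
The mean is pulled above the mode by the posterior's right skew.

MAP = 3.196; posterior mean = 4.026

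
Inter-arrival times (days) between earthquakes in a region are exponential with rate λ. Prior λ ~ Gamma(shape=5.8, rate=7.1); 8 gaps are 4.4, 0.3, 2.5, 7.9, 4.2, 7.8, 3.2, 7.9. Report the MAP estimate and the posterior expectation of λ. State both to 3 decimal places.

MAP estimate = 0.283, posterior expectation = 0.305

Σ times = 38.2. Posterior: Gamma(shape = 5.8+8 = 13.8, rate = 7.1+38.2 = 45.3).
Mode = (α−1)/β = 12.8/45.3 = 0.283.
Mean = α/β = 13.8/45.3 = 0.305.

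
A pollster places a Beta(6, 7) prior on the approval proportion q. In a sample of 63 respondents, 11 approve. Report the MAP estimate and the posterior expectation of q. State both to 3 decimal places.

Posterior: Beta(6+11, 7+52) = Beta(17, 59).
Mode = (17−1)/(17+59−2) = 16/74 = 0.216.
Mean = 17/(17+59) = 17/76 = 0.224.

q_MAP = 0.216, E[q|data] = 0.224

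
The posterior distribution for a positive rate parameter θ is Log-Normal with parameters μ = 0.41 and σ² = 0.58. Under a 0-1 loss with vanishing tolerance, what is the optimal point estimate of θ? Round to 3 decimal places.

0.844

Mode = exp(μ − σ²) = exp(-0.17) = 0.844.
Mean = exp(μ + σ²/2) = exp(0.700) = 2.014.
This is the posterior mode — the MAP estimate.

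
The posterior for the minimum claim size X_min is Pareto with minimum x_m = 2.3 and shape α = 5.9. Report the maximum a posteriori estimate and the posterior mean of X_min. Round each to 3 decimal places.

The Pareto density is strictly decreasing on [x_m, ∞), so the mode is x_m = 2.300.
Mean = α·x_m/(α−1) = 5.9·2.3/4.9 = 2.769.
The posterior is right-skewed, so the mean exceeds the mode.

X_min_MAP = 2.300, E[X_min|data] = 2.769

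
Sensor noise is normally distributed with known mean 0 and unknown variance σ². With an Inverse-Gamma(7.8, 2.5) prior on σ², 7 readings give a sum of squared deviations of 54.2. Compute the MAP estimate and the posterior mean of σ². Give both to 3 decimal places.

Posterior: Inverse-Gamma(shape = 7.8+7/2 = 11.3, scale = 2.5+54.2/2 = 29.6).
Mode = β/(α+1) = 29.6/12.3 = 2.407.
Mean = β/(α−1) = 29.6/10.3 = 2.874.

σ²_MAP = 2.407, E[σ²|data] = 2.874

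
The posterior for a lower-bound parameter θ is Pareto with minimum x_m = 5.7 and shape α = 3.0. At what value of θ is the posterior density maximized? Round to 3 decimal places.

The Pareto density is strictly decreasing on [x_m, ∞), so the mode is x_m = 5.700.
Mean = α·x_m/(α−1) = 3.0·5.7/2.0 = 8.550.
This is the posterior mode — the MAP estimate.

5.700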